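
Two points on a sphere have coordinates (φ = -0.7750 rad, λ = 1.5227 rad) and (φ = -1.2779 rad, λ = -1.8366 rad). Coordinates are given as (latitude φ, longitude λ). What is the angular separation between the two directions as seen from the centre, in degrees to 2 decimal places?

With latitudes φ₁ = -44.404°, φ₂ = -73.218° and longitude difference Δλ = 167.526°:
Haversine: a = sin²(Δφ/2) + cos φ₁ cos φ₂ sin²(Δλ/2) = 0.0619 + (0.7144)(0.2887)(0.9882) = 0.26574.
Central angle c = 2·arcsin(√a) = 1.08319 rad.
So the angular separation is 62.06°.

62.06°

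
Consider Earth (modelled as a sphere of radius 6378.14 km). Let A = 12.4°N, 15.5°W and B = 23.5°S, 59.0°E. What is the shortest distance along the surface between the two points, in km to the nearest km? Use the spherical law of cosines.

9034 km

In radians: φ₁ = 0.2164, φ₂ = -0.4102, Δλ = 74.500° = 1.3003 rad.
cos c = sin φ₁ sin φ₂ + cos φ₁ cos φ₂ cos Δλ = (0.2147)(-0.3987) + (0.9767)(0.9171)(0.2672) = 0.15373,
so c = arccos(0.15373) = 1.41645 rad.
Distance = R·c = 6378.14 × 1.4165 ≈ 9034 km.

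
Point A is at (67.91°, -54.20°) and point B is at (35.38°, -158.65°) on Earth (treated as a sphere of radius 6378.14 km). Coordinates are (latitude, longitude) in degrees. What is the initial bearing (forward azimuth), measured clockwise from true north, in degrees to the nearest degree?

297°

Δλ = -104.450° = -1.8230 rad.
y = sin Δλ · cos φ₂ = (-0.9684)(0.8153) = -0.7895
x = cos φ₁ sin φ₂ − sin φ₁ cos φ₂ cos Δλ = (0.3761)(0.5790) − (0.9266)(0.8153)(-0.2495) = 0.4063
θ = atan2(y, x) = -62.77°; adding 360° gives 297°.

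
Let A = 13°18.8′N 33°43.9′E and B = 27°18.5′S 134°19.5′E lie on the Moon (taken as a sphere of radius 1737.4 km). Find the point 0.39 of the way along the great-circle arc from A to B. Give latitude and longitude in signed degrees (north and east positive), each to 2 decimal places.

Central angle δ = 1.8386 rad. Interpolating on the sphere with fraction f = 0.39:
P = [sin((1−f)δ)·A + sin(fδ)·B] / sin δ = 0.9341·A + 0.6815·B in Cartesian coordinates,
giving P = (0.3329, 0.9379, -0.0975), i.e. latitude -5.60°, longitude 70.46°.

-5.60°, 70.46°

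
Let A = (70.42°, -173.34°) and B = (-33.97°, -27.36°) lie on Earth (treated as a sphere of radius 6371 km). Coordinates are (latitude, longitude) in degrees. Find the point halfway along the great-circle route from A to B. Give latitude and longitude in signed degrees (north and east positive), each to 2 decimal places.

The central angle between A and B is δ = 2.4292 rad.
With f = 0.5, the slerp weights are sin((1−f)δ)/sin δ = 1.4339 and sin(fδ)/sin δ = 1.4339.
Weighted sum of the unit vectors: (1.4339)·(-0.3329,-0.0389,0.9422) + (1.4339)·(0.7366,-0.3811,-0.5588) = (0.5788, -0.6022, 0.5498).
Converting back: φ = atan2(z, √(x²+y²)) = 33.35°, λ = atan2(y, x) = -46.13°.

33.35°, -46.13°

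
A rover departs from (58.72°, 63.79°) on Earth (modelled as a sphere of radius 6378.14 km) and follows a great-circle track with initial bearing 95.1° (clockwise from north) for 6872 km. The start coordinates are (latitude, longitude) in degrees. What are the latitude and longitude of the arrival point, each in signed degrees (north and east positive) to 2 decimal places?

Angular distance δ = d/R = 6872/6378.14 = 1.07743 rad; initial bearing θ = 1.6598 rad.
sin φ₂ = sin φ₁ cos δ + cos φ₁ sin δ cos θ = (0.8546)(0.4736) + (0.5192)(0.8807)(-0.0889) = 0.3641, so φ₂ = 21.35°.
Δλ = atan2(sin θ sin δ cos φ₁, cos δ − sin φ₁ sin φ₂) = atan2(0.4555, 0.1624) = 70.375°.
λ₂ = 63.790° + 70.375° = 134.16°.

21.35°, 134.16°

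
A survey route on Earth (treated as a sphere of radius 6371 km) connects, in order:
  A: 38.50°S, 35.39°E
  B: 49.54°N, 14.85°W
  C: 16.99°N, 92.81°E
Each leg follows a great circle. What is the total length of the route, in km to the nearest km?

Leg A→B: central angle 1.7202 rad, distance 10959.3 km.
Leg B→C: central angle 1.5367 rad, distance 9790.5 km.
Total: 10959.3 + 9790.5 ≈ 20750 km.

20750 km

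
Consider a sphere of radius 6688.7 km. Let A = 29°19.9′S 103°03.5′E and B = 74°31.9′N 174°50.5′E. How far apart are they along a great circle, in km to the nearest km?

Let φ₁ = -0.5119 rad, φ₂ = 1.3008 rad, and Δλ = 1.2529 rad.
cos c = sin φ₁ sin φ₂ + cos φ₁ cos φ₂ cos Δλ = (-0.4899)(0.9638) + (0.8718)(0.2667)(0.3126) = -0.39943,
so c = arccos(-0.39943) = 1.98170 rad.
Distance = R·c = 6688.7 × 1.9817 ≈ 13255 km.

13255 km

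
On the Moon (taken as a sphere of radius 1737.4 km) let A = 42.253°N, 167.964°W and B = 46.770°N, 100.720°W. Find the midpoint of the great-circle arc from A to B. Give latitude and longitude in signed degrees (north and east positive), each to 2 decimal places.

Central angle δ = 0.8148 rad. Interpolating on the sphere with fraction f = 0.5:
P = [sin((1−f)δ)·A + sin(fδ)·B] / sin δ = 0.5446·A + 0.5446·B in Cartesian coordinates,
giving P = (-0.4636, -0.4505, 0.7630), i.e. latitude 49.72°, longitude -135.82°.

49.72°, -135.82°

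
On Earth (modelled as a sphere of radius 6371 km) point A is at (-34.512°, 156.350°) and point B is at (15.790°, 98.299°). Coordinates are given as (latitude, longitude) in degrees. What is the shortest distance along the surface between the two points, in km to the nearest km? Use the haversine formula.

8296 km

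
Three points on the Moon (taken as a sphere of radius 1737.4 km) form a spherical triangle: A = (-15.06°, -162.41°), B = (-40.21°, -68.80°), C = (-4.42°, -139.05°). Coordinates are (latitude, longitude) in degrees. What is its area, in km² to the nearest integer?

964822 km²

Side lengths (central angles): a = 1.2587, b = 0.4420, c = 1.4492 rad; semiperimeter s = 1.5750.
By l'Huilier's theorem, tan(E/4) = √[tan(s/2) tan((s−a)/2) tan((s−b)/2) tan((s−c)/2)], giving spherical excess E = 0.3196 rad.
Area = E·R² = 0.3196 × (1737.4)² ≈ 964822 km².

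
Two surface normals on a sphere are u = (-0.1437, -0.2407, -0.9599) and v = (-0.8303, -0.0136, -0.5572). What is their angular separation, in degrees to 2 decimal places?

u·v = 0.6574; |u| = 1.0000, |v| = 1.0000.
cos θ = (u·v)/(|u||v|) = 0.6574, so θ = 48.90°.

48.90°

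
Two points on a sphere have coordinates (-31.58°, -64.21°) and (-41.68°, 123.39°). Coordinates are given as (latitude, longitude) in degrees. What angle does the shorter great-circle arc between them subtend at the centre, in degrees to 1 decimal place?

106.4°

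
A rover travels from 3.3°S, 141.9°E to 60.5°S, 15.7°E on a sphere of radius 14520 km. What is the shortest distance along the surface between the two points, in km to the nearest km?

26331 km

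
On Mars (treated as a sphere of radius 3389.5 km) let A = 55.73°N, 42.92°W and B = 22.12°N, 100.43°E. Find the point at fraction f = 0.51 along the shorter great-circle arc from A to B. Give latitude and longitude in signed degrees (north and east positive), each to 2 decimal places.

63.52°, 66.68°

Central angle δ = 1.6783 rad. Interpolating on the sphere with fraction f = 0.51:
P = [sin((1−f)δ)·A + sin(fδ)·B] / sin δ = 0.7370·A + 0.7596·B in Cartesian coordinates,
giving P = (0.1765, 0.4094, 0.8951), i.e. latitude 63.52°, longitude 66.68°.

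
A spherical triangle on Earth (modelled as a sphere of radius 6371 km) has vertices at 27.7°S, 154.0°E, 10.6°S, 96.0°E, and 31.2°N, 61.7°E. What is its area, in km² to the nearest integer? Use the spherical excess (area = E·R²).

12935477 km²

Side lengths (central angles): a = 0.9282, b = 1.8454, c = 0.9924 rad; semiperimeter s = 1.8830.
By l'Huilier's theorem, tan(E/4) = √[tan(s/2) tan((s−a)/2) tan((s−b)/2) tan((s−c)/2)], giving spherical excess E = 0.3187 rad.
Area = E·R² = 0.3187 × (6371)² ≈ 12935477 km².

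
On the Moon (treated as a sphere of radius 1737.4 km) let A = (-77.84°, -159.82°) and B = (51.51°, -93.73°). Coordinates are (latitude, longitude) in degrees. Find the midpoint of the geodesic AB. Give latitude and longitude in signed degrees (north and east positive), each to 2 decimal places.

-14.88°, -108.95°

The central angle between A and B is δ = 2.3632 rad.
With f = 0.5, the slerp weights are sin((1−f)δ)/sin δ = 1.3177 and sin(fδ)/sin δ = 1.3177.
Weighted sum of the unit vectors: (1.3177)·(-0.1977,-0.0727,-0.9776) + (1.3177)·(-0.0405,-0.6211,0.7827) = (-0.3139, -0.9141, -0.2567).
Converting back: φ = atan2(z, √(x²+y²)) = -14.88°, λ = atan2(y, x) = -108.95°.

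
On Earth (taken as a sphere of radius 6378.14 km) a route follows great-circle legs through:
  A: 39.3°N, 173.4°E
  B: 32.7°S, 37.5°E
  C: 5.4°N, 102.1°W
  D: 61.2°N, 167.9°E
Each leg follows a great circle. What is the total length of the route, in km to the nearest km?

40396 km

Leg A→B: central angle 2.5146 rad, distance 16038.7 km.
Leg B→C: central angle 2.3307 rad, distance 14865.4 km.
Leg C→D: central angle 1.4882 rad, distance 9492.2 km.
Total: 16038.7 + 14865.4 + 9492.2 ≈ 40396 km.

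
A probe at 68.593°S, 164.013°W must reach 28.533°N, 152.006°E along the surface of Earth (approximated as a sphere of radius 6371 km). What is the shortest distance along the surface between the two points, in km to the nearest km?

In radians: φ₁ = -1.1972, φ₂ = 0.4980, Δλ = -43.981° = -0.7676 rad.
Haversine: a = sin²(Δφ/2) + cos φ₁ cos φ₂ sin²(Δλ/2) = 0.5620 + (0.3650)(0.8785)(0.1402) = 0.60699.
Central angle c = 2·arcsin(√a) = 1.78644 rad.
Distance = R·c = 6371 × 1.7864 ≈ 11381 km.

11381 km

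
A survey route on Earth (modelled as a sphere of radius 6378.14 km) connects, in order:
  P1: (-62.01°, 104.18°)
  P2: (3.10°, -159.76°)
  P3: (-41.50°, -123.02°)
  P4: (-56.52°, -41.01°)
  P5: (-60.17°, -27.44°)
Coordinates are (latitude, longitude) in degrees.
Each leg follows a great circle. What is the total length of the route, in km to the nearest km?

23563 km

Leg P1→P2: central angle 1.6682 rad, distance 10639.9 km.
Leg P2→P3: central angle 0.9722 rad, distance 6200.9 km.
Leg P3→P4: central angle 0.9146 rad, distance 5833.5 km.
Leg P4→P5: central angle 0.1393 rad, distance 888.6 km.
Total: 10639.9 + 6200.9 + 5833.5 + 888.6 ≈ 23563 km.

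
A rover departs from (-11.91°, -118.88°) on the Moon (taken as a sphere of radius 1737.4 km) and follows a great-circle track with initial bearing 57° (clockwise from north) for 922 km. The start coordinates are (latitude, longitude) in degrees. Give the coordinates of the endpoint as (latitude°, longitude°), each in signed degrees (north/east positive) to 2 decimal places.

5.26°, -93.65°

Angular distance δ = d/R = 922/1737.4 = 0.53068 rad; initial bearing θ = 0.9948 rad.
sin φ₂ = sin φ₁ cos δ + cos φ₁ sin δ cos θ = (-0.2064)(0.8625) + (0.9785)(0.5061)(0.5446) = 0.0917, so φ₂ = 5.26°.
Δλ = atan2(sin θ sin δ cos φ₁, cos δ − sin φ₁ sin φ₂) = atan2(0.4153, 0.8814) = 25.231°.
λ₂ = -118.880° + 25.231° = -93.65°.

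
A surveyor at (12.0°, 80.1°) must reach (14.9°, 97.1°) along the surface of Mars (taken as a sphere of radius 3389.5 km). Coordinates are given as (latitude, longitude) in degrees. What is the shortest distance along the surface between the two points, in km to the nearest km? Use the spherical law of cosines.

993 km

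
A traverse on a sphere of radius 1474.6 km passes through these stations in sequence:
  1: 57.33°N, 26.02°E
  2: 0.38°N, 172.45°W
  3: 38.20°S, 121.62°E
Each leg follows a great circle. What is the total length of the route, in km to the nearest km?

4941 km

Leg 1→2: central angle 2.1018 rad, distance 3099.3 km.
Leg 2→3: central angle 1.2489 rad, distance 1841.6 km.
Total: 3099.3 + 1841.6 ≈ 4941 km.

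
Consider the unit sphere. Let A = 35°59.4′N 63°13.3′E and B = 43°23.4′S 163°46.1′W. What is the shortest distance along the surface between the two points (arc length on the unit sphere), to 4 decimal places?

Let φ₁ = 0.6281 rad, φ₂ = -0.7573 rad, and Δλ = 2.3215 rad.
Haversine: a = sin²(Δφ/2) + cos φ₁ cos φ₂ sin²(Δλ/2) = 0.4079 + (0.8091)(0.7267)(0.8411) = 0.90238.
Central angle c = 2·arcsin(√a) = 2.50608 rad.
On the unit sphere the arc length equals the central angle: 2.5061.

2.5061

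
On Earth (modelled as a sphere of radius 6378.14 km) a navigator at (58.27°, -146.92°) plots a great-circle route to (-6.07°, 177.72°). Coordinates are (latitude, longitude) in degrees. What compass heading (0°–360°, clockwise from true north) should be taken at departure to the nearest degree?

Δλ = -35.360° = -0.6171 rad.
y = sin Δλ · cos φ₂ = (-0.5787)(0.9944) = -0.5755
x = cos φ₁ sin φ₂ − sin φ₁ cos φ₂ cos Δλ = (0.5259)(-0.1057) − (0.8505)(0.9944)(0.8155) = -0.7454
θ = atan2(y, x) = -142.33°; adding 360° gives 218°.

218°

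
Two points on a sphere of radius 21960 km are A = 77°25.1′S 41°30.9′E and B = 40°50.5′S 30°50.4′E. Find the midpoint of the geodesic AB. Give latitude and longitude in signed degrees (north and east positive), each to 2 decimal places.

-59.21°, 33.22°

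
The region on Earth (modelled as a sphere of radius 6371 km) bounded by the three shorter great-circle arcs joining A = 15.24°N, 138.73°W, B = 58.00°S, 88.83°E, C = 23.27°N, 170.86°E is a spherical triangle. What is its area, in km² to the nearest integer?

50764377 km²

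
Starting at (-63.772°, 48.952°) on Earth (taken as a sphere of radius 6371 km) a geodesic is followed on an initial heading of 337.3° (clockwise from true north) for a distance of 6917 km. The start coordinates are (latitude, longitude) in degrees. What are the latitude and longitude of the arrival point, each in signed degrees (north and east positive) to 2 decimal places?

-3.30°, 28.96°

Angular distance δ = d/R = 6917/6371 = 1.08570 rad; initial bearing θ = 5.8870 rad.
sin φ₂ = sin φ₁ cos δ + cos φ₁ sin δ cos θ = (-0.8970)(0.4663) + (0.4419)(0.8846)(0.9225) = -0.0576, so φ₂ = -3.30°.
Δλ = atan2(sin θ sin δ cos φ₁, cos δ − sin φ₁ sin φ₂) = atan2(-0.1509, 0.4146) = -19.996°.
λ₂ = 48.952° − 19.996° = 28.96°.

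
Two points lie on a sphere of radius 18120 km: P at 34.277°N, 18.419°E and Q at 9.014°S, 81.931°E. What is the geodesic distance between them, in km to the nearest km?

23400 km

In radians: φ₁ = 0.5982, φ₂ = -0.1573, Δλ = 63.512° = 1.1085 rad.
cos c = sin φ₁ sin φ₂ + cos φ₁ cos φ₂ cos Δλ = (0.5632)(-0.1567) + (0.8263)(0.9877)(0.4460) = 0.27576,
so c = arccos(0.27576) = 1.29142 rad.
Distance = R·c = 18120 × 1.2914 ≈ 23400 km.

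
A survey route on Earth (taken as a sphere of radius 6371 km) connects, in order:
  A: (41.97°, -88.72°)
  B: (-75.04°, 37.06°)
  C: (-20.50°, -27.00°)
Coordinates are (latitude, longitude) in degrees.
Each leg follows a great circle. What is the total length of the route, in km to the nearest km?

Leg A→B: central angle 2.4315 rad, distance 15491.0 km.
Leg B→C: central angle 1.1106 rad, distance 7075.8 km.
Total: 15491.0 + 7075.8 ≈ 22567 km.

22567 km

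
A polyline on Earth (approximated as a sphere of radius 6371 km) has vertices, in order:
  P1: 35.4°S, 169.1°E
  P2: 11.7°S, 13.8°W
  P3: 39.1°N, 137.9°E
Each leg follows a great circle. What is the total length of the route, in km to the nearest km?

Leg P1→P2: central angle 2.3181 rad, distance 14768.9 km.
Leg P2→P3: central angle 2.4931 rad, distance 15883.5 km.
Total: 14768.9 + 15883.5 ≈ 30652 km.

30652 km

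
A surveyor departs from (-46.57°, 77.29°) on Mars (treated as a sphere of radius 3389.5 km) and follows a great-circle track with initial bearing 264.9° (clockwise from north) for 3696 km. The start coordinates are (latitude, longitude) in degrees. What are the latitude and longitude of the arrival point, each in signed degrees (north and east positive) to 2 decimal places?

-22.94°, 3.72°

Angular distance δ = d/R = 3696/3389.5 = 1.09043 rad; initial bearing θ = 4.6234 rad.
sin φ₂ = sin φ₁ cos δ + cos φ₁ sin δ cos θ = (-0.7262)(0.4621) + (0.6875)(0.8868)(-0.0889) = -0.3898, so φ₂ = -22.94°.
Δλ = atan2(sin θ sin δ cos φ₁, cos δ − sin φ₁ sin φ₂) = atan2(-0.6072, 0.1790) = -73.573°.
λ₂ = 77.290° − 73.573° = 3.72°.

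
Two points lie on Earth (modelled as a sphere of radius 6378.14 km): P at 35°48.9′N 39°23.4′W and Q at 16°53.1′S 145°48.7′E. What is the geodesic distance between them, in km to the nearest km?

17868 km

In radians: φ₁ = 0.6251, φ₂ = -0.2947, Δλ = -174.798° = -3.0508 rad.
cos c = sin φ₁ sin φ₂ + cos φ₁ cos φ₂ cos Δλ = (0.5852)(-0.2905) + (0.8109)(0.9569)(-0.9959) = -0.94272,
so c = arccos(-0.94272) = 2.80149 rad.
Distance = R·c = 6378.14 × 2.8015 ≈ 17868 km.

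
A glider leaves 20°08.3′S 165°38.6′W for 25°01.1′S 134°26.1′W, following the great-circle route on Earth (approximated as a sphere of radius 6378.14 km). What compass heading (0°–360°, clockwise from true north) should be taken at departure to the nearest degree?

106°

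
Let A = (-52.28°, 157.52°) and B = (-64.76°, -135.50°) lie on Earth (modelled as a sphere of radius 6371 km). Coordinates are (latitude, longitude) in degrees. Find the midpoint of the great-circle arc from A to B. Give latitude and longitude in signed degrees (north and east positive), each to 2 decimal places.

-62.79°, -175.73°

Central angle δ = 0.6137 rad. Interpolating on the sphere with fraction f = 0.5:
P = [sin((1−f)δ)·A + sin(fδ)·B] / sin δ = 0.5245·A + 0.5245·B in Cartesian coordinates,
giving P = (-0.4560, -0.0341, -0.8893), i.e. latitude -62.79°, longitude -175.73°.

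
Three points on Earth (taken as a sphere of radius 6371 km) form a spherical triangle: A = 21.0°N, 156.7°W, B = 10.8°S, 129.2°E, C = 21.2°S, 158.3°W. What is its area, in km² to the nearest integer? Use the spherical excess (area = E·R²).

Side lengths (central angles): a = 1.2205, b = 0.7370, c = 1.3857 rad; semiperimeter s = 1.6716.
By l'Huilier's theorem, tan(E/4) = √[tan(s/2) tan((s−a)/2) tan((s−b)/2) tan((s−c)/2)], giving spherical excess E = 0.5398 rad.
Area = E·R² = 0.5398 × (6371)² ≈ 21911337 km².

21911337 km²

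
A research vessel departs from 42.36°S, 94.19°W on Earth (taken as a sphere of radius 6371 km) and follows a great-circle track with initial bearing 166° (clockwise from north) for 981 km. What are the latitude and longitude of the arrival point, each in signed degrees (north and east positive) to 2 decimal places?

-50.88°, -90.82°

Angular distance δ = d/R = 981/6371 = 0.15398 rad; initial bearing θ = 2.8972 rad.
sin φ₂ = sin φ₁ cos δ + cos φ₁ sin δ cos θ = (-0.6738)(0.9882) + (0.7389)(0.1534)(-0.9703) = -0.7758, so φ₂ = -50.88°.
Δλ = atan2(sin θ sin δ cos φ₁, cos δ − sin φ₁ sin φ₂) = atan2(0.0274, 0.4655) = 3.371°.
λ₂ = -94.190° + 3.371° = -90.82°.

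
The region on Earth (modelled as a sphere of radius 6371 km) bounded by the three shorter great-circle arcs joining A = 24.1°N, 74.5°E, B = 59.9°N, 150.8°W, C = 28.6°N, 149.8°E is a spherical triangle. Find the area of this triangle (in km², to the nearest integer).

25418572 km²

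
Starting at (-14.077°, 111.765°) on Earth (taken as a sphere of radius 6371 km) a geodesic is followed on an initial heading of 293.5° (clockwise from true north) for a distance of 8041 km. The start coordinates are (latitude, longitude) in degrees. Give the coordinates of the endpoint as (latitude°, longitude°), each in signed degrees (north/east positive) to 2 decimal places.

Angular distance δ = d/R = 8041/6371 = 1.26213 rad; initial bearing θ = 5.1225 rad.
sin φ₂ = sin φ₁ cos δ + cos φ₁ sin δ cos θ = (-0.2432)(0.3038) + (0.9700)(0.9527)(0.3987) = 0.2946, so φ₂ = 17.13°.
Δλ = atan2(sin θ sin δ cos φ₁, cos δ − sin φ₁ sin φ₂) = atan2(-0.8475, 0.3754) = -66.106°.
λ₂ = 111.765° − 66.106° = 45.66°.

17.13°, 45.66°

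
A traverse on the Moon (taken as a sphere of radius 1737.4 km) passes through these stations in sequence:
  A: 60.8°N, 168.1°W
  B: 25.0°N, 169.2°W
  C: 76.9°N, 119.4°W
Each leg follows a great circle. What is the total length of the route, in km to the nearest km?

Leg A→B: central angle 0.6250 rad, distance 1085.8 km.
Leg B→C: central angle 0.9954 rad, distance 1729.3 km.
Total: 1085.8 + 1729.3 ≈ 2815 km.

2815 km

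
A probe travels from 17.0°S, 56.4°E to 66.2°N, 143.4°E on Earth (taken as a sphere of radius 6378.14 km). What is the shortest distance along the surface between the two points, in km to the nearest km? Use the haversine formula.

11613 km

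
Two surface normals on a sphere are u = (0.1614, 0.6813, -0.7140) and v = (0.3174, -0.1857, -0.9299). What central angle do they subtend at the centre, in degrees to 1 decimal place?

53.9°

u·v = 0.5887; |u| = 1.0000, |v| = 1.0000.
cos θ = (u·v)/(|u||v|) = 0.5887, so θ = 53.9°.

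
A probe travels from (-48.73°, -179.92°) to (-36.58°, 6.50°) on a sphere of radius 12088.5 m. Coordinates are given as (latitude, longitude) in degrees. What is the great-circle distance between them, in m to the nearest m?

19938 m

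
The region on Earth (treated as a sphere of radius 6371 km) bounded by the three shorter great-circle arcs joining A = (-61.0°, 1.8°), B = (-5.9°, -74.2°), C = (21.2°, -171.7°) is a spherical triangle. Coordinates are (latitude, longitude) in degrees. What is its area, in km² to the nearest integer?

Side lengths (central angles): a = 1.7297, b = 2.4424, c = 1.3627 rad; semiperimeter s = 2.7674.
By l'Huilier's theorem, tan(E/4) = √[tan(s/2) tan((s−a)/2) tan((s−b)/2) tan((s−c)/2)], giving spherical excess E = 2.2969 rad.
Area = E·R² = 2.2969 × (6371)² ≈ 93231423 km².

93231423 km²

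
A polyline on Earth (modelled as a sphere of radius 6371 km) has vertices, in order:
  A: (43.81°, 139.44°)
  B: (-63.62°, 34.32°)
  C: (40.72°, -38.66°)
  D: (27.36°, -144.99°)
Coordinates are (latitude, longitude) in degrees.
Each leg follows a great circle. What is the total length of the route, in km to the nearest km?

37523 km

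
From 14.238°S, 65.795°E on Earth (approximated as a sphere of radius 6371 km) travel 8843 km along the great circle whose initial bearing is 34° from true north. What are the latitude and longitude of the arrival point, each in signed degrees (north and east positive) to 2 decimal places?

48.20°, 121.38°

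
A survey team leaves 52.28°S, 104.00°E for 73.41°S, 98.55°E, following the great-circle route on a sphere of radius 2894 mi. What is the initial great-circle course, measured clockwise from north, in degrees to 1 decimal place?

184.3°

Δλ = -5.450° = -0.0951 rad.
y = sin Δλ · cos φ₂ = (-0.0950)(0.2855) = -0.0271
x = cos φ₁ sin φ₂ − sin φ₁ cos φ₂ cos Δλ = (0.6118)(-0.9584) − (-0.7910)(0.2855)(0.9955) = -0.3615
θ = atan2(y, x) = -175.71°; adding 360° gives 184.3°.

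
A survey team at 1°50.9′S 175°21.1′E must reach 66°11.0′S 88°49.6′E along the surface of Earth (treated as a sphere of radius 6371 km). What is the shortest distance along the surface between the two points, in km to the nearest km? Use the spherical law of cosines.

9664 km

Let φ₁ = -0.0323 rad, φ₂ = -1.1551 rad, and Δλ = -1.5101 rad.
cos c = sin φ₁ sin φ₂ + cos φ₁ cos φ₂ cos Δλ = (-0.0323)(-0.9148) + (0.9995)(0.4038)(0.0606) = 0.05397,
so c = arccos(0.05397) = 1.51680 rad.
Distance = R·c = 6371 × 1.5168 ≈ 9664 km.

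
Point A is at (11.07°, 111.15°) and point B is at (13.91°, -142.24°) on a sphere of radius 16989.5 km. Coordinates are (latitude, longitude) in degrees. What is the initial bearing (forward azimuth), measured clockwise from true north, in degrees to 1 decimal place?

With φ₁ = 0.1932, φ₂ = 0.2428, Δλ = 1.8607 rad, the forward-azimuth formula gives
θ = atan2( sin Δλ cos φ₂ , cos φ₁ sin φ₂ − sin φ₁ cos φ₂ cos Δλ ) = atan2(0.9302, 0.2892) = 72.73°.
So the initial bearing is 72.7°.

72.7°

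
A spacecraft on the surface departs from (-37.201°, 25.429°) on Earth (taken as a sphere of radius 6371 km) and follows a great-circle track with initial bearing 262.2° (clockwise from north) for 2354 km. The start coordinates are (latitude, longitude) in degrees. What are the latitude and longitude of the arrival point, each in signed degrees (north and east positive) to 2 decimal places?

Angular distance δ = d/R = 2354/6371 = 0.36949 rad; initial bearing θ = 4.5763 rad.
sin φ₂ = sin φ₁ cos δ + cos φ₁ sin δ cos θ = (-0.6046)(0.9325) + (0.7965)(0.3611)(-0.1357) = -0.6028, so φ₂ = -37.07°.
Δλ = atan2(sin θ sin δ cos φ₁, cos δ − sin φ₁ sin φ₂) = atan2(-0.2850, 0.5680) = -26.644°.
λ₂ = 25.429° − 26.644° = -1.22°.

-37.07°, -1.22°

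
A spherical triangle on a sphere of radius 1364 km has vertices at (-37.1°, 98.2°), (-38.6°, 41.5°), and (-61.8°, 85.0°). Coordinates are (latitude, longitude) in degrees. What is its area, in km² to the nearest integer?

Side lengths (central angles): a = 0.6134, b = 0.4543, c = 0.7691 rad; semiperimeter s = 0.9184.
By l'Huilier's theorem, tan(E/4) = √[tan(s/2) tan((s−a)/2) tan((s−b)/2) tan((s−c)/2)], giving spherical excess E = 0.1465 rad.
Area = E·R² = 0.1465 × (1364)² ≈ 272620 km².

272620 km²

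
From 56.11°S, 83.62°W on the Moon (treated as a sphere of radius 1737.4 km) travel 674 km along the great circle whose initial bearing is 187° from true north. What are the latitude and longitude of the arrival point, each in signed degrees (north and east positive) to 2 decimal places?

-77.90°, -96.32°

Angular distance δ = d/R = 674/1737.4 = 0.38794 rad; initial bearing θ = 3.2638 rad.
sin φ₂ = sin φ₁ cos δ + cos φ₁ sin δ cos θ = (-0.8301)(0.9257) + (0.5576)(0.3783)(-0.9925) = -0.9778, so φ₂ = -77.90°.
Δλ = atan2(sin θ sin δ cos φ₁, cos δ − sin φ₁ sin φ₂) = atan2(-0.0257, 0.1140) = -12.704°.
λ₂ = -83.620° − 12.704° = -96.32°.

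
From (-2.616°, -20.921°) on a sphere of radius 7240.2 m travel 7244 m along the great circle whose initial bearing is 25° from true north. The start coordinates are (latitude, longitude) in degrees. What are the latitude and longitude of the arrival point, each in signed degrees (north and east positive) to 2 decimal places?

Angular distance δ = d/R = 7244/7240.2 = 1.00052 rad; initial bearing θ = 0.4363 rad.
sin φ₂ = sin φ₁ cos δ + cos φ₁ sin δ cos θ = (-0.0456)(0.5399) + (0.9990)(0.8418)(0.9063) = 0.7375, so φ₂ = 47.51°.
Δλ = atan2(sin θ sin δ cos φ₁, cos δ − sin φ₁ sin φ₂) = atan2(0.3554, 0.5735) = 31.784°.
λ₂ = -20.921° + 31.784° = 10.86°.

47.51°, 10.86°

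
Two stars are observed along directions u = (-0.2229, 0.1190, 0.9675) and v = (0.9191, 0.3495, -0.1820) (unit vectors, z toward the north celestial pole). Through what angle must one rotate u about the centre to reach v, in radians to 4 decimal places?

1.9170 rad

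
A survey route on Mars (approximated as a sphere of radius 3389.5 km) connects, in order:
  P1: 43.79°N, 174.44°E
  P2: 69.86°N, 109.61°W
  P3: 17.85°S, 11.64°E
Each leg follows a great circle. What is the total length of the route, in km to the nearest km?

Leg P1→P2: central angle 0.7812 rad, distance 2648.0 km.
Leg P2→P3: central angle 2.0463 rad, distance 6936.0 km.
Total: 2648.0 + 6936.0 ≈ 9584 km.

9584 km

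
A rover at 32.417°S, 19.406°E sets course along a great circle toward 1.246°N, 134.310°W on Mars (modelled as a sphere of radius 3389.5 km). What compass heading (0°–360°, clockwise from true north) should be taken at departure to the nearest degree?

224°

Δλ = -153.716° = -2.6829 rad.
y = sin Δλ · cos φ₂ = (-0.4428)(0.9998) = -0.4427
x = cos φ₁ sin φ₂ − sin φ₁ cos φ₂ cos Δλ = (0.8442)(0.0217) − (-0.5361)(0.9998)(-0.8966) = -0.4622
θ = atan2(y, x) = -136.23°; adding 360° gives 224°.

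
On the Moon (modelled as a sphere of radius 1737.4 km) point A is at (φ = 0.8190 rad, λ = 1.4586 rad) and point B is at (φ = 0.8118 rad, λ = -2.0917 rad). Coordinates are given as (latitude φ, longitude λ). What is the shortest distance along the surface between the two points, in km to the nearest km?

2557 km

Let φ₁ = 0.8190 rad, φ₂ = 0.8118 rad, and Δλ = 2.7329 rad.
Haversine: a = sin²(Δφ/2) + cos φ₁ cos φ₂ sin²(Δλ/2) = 0.0000 + (0.6830)(0.6882)(0.9588) = 0.45066.
Central angle c = 2·arcsin(√a) = 1.47196 rad.
Distance = R·c = 1737.4 × 1.4720 ≈ 2557 km.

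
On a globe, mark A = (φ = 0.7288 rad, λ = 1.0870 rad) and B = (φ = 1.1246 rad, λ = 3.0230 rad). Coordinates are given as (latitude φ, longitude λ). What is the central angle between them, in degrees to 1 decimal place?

With latitudes φ₁ = 41.757°, φ₂ = 64.435° and longitude difference Δλ = 110.925°:
cos c = sin φ₁ sin φ₂ + cos φ₁ cos φ₂ cos Δλ = (0.6660)(0.9021) + (0.7460)(0.4315)(-0.3571) = 0.48580,
so c = arccos(0.48580) = 1.06351 rad.
So the angular separation is 60.9°.

60.9°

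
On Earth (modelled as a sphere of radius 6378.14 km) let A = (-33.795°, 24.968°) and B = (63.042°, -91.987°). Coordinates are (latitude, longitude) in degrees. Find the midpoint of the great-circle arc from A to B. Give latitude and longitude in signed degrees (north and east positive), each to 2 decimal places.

24.23°, -7.89°

The central angle between A and B is δ = 2.3004 rad.
With f = 0.5, the slerp weights are sin((1−f)δ)/sin δ = 1.2245 and sin(fδ)/sin δ = 1.2245.
Weighted sum of the unit vectors: (1.2245)·(0.7534,0.3508,-0.5562) + (1.2245)·(-0.0157,-0.4531,0.8913) = (0.9033, -0.1252, 0.4104).
Converting back: φ = atan2(z, √(x²+y²)) = 24.23°, λ = atan2(y, x) = -7.89°.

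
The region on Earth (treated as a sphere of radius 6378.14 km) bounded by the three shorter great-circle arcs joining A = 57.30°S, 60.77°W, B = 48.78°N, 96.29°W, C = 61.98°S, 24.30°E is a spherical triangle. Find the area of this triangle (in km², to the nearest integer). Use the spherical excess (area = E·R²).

30006348 km²

Side lengths (central angles): a = 2.5349, b = 0.7002, c = 1.9211 rad; semiperimeter s = 2.5782.
By l'Huilier's theorem, tan(E/4) = √[tan(s/2) tan((s−a)/2) tan((s−b)/2) tan((s−c)/2)], giving spherical excess E = 0.7376 rad.
Area = E·R² = 0.7376 × (6378.14)² ≈ 30006348 km².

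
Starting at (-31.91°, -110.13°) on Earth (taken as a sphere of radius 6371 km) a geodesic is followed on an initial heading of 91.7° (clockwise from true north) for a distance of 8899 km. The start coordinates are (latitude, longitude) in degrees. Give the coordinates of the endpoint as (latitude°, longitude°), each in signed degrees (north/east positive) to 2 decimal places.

Angular distance δ = d/R = 8899/6371 = 1.39680 rad; initial bearing θ = 1.6005 rad.
sin φ₂ = sin φ₁ cos δ + cos φ₁ sin δ cos θ = (-0.5286)(0.1731) + (0.8489)(0.9849)(-0.0297) = -0.1163, so φ₂ = -6.68°.
Δλ = atan2(sin θ sin δ cos φ₁, cos δ − sin φ₁ sin φ₂) = atan2(0.8357, 0.1116) = 82.391°.
λ₂ = -110.130° + 82.391° = -27.74°.

-6.68°, -27.74°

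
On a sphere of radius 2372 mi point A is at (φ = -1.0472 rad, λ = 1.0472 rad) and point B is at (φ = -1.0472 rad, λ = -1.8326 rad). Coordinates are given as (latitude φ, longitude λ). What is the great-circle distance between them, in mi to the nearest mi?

2461 mi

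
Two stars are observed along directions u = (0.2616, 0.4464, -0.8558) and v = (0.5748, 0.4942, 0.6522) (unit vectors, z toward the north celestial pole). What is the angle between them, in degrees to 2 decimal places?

100.79°

u·v = -0.1872; |u| = 1.0001, |v| = 1.0000.
cos θ = (u·v)/(|u||v|) = -0.1872, so θ = 100.79°.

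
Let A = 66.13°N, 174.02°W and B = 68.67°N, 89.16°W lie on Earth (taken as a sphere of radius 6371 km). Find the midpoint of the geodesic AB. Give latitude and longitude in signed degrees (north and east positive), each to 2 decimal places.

The central angle between A and B is δ = 0.5256 rad.
With f = 0.5, the slerp weights are sin((1−f)δ)/sin δ = 0.5178 and sin(fδ)/sin δ = 0.5178.
Weighted sum of the unit vectors: (0.5178)·(-0.4025,-0.0422,0.9145) + (0.5178)·(0.0053,-0.3637,0.9315) = (-0.2056, -0.2101, 0.9558).
Converting back: φ = atan2(z, √(x²+y²)) = 72.90°, λ = atan2(y, x) = -134.38°.

72.90°, -134.38°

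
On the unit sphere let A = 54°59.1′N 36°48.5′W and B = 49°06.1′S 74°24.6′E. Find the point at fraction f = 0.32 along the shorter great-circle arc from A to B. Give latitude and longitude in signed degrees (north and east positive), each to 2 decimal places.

Central angle δ = 2.4265 rad. Interpolating on the sphere with fraction f = 0.32:
P = [sin((1−f)δ)·A + sin(fδ)·B] / sin δ = 1.5203·A + 1.0687·B in Cartesian coordinates,
giving P = (0.8865, 0.1513, 0.4373), i.e. latitude 25.93°, longitude 9.69°.

25.93°, 9.69°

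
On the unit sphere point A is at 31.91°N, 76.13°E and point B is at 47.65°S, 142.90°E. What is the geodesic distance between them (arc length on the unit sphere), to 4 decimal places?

1.7367

With latitudes φ₁ = 31.910°, φ₂ = -47.650° and longitude difference Δλ = 66.770°:
Haversine: a = sin²(Δφ/2) + cos φ₁ cos φ₂ sin²(Δλ/2) = 0.4094 + (0.8489)(0.6737)(0.3028) = 0.58255.
Central angle c = 2·arcsin(√a) = 1.73665 rad.
On the unit sphere the arc length equals the central angle: 1.7367.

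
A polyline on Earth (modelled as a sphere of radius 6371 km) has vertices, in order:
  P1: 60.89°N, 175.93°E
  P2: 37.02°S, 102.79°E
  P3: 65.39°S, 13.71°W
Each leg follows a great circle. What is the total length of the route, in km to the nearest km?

20115 km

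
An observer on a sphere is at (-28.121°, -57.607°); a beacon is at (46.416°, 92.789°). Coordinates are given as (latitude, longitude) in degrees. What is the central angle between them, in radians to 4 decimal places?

2.6262 rad

With latitudes φ₁ = -28.121°, φ₂ = 46.416° and longitude difference Δλ = 150.396°:
Haversine: a = sin²(Δφ/2) + cos φ₁ cos φ₂ sin²(Δλ/2) = 0.3667 + (0.8820)(0.6894)(0.9347) = 0.93504.
Central angle c = 2·arcsin(√a) = 2.62616 rad.
So the angular separation is 2.6262 rad.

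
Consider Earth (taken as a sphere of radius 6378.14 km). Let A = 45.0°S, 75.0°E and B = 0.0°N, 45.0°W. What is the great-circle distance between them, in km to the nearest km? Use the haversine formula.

With latitudes φ₁ = -45.000°, φ₂ = 0.000° and longitude difference Δλ = -120.000°:
Haversine: a = sin²(Δφ/2) + cos φ₁ cos φ₂ sin²(Δλ/2) = 0.1464 + (0.7071)(1.0000)(0.7500) = 0.67678.
Central angle c = 2·arcsin(√a) = 1.93216 rad.
Distance = R·c = 6378.14 × 1.9322 ≈ 12324 km.

12324 km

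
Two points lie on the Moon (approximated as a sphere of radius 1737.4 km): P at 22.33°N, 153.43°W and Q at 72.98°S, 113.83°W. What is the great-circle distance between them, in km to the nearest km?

2999 km

In radians: φ₁ = 0.3897, φ₂ = -1.2737, Δλ = 39.600° = 0.6912 rad.
cos c = sin φ₁ sin φ₂ + cos φ₁ cos φ₂ cos Δλ = (0.3799)(-0.9562) + (0.9250)(0.2927)(0.7705) = -0.15468,
so c = arccos(-0.15468) = 1.72610 rad.
Distance = R·c = 1737.4 × 1.7261 ≈ 2999 km.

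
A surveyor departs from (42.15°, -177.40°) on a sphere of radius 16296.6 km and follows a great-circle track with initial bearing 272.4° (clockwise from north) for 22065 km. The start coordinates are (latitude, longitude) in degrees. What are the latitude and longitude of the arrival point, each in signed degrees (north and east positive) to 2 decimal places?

Angular distance δ = d/R = 22065/16296.6 = 1.35396 rad; initial bearing θ = 4.7543 rad.
sin φ₂ = sin φ₁ cos δ + cos φ₁ sin δ cos θ = (0.6711)(0.2151) + (0.7414)(0.9766)(0.0419) = 0.1747, so φ₂ = 10.06°.
Δλ = atan2(sin θ sin δ cos φ₁, cos δ − sin φ₁ sin φ₂) = atan2(-0.7234, 0.0979) = -82.292°.
λ₂ = -177.400° − 82.292° = -259.69° → 100.31° after wrapping to (−180°, 180°].

10.06°, 100.31°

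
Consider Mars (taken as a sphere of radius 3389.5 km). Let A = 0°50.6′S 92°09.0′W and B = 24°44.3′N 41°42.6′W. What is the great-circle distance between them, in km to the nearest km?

Let φ₁ = -0.0147 rad, φ₂ = 0.4318 rad, and Δλ = 0.8803 rad.
cos c = sin φ₁ sin φ₂ + cos φ₁ cos φ₂ cos Δλ = (-0.0147)(0.4185) + (0.9999)(0.9082)(0.6369) = 0.57222,
so c = arccos(0.57222) = 0.96159 rad.
Distance = R·c = 3389.5 × 0.9616 ≈ 3259 km.

3259 km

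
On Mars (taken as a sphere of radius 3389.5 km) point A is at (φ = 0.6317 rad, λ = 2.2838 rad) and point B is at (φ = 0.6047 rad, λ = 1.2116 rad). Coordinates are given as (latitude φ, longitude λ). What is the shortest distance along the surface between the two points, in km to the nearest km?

With latitudes φ₁ = 36.194°, φ₂ = 34.647° and longitude difference Δλ = -61.433°:
cos c = sin φ₁ sin φ₂ + cos φ₁ cos φ₂ cos Δλ = (0.5905)(0.5685) + (0.8070)(0.8227)(0.4782) = 0.65320,
so c = arccos(0.65320) = 0.85899 rad.
Distance = R·c = 3389.5 × 0.8590 ≈ 2912 km.

2912 km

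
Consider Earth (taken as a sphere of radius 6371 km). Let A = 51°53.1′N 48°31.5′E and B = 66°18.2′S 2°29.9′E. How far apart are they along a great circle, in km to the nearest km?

Let φ₁ = 0.9056 rad, φ₂ = -1.1572 rad, and Δλ = -0.8033 rad.
cos c = sin φ₁ sin φ₂ + cos φ₁ cos φ₂ cos Δλ = (0.7868)(-0.9157) + (0.6172)(0.4019)(0.6943) = -0.54820,
so c = arccos(-0.54820) = 2.15101 rad.
Distance = R·c = 6371 × 2.1510 ≈ 13704 km.

13704 km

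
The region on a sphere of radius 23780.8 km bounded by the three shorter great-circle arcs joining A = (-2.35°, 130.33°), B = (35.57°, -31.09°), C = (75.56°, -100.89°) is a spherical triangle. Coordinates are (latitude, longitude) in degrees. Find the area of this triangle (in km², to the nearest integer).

571563735 km²

Side lengths (central angles): a = 0.8849, b = 1.7678, c = 2.4885 rad; semiperimeter s = 2.5706.
By l'Huilier's theorem, tan(E/4) = √[tan(s/2) tan((s−a)/2) tan((s−b)/2) tan((s−c)/2)], giving spherical excess E = 1.0107 rad.
Area = E·R² = 1.0107 × (23780.8)² ≈ 571563735 km².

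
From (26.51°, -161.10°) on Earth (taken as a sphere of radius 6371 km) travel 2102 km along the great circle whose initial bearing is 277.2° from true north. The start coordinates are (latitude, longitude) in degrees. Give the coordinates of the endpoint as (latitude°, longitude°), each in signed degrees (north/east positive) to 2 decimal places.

Angular distance δ = d/R = 2102/6371 = 0.32993 rad; initial bearing θ = 4.8381 rad.
sin φ₂ = sin φ₁ cos δ + cos φ₁ sin δ cos θ = (0.4464)(0.9461) + (0.8949)(0.3240)(0.1253) = 0.4586, so φ₂ = 27.30°.
Δλ = atan2(sin θ sin δ cos φ₁, cos δ − sin φ₁ sin φ₂) = atan2(-0.2876, 0.7414) = -21.205°.
λ₂ = -161.100° − 21.205° = -182.31° → 177.69° after wrapping to (−180°, 180°].

27.30°, 177.69°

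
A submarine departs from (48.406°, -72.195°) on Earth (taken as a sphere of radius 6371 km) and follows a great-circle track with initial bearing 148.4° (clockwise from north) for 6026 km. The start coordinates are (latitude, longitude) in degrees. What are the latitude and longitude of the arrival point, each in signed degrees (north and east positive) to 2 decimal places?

Angular distance δ = d/R = 6026/6371 = 0.94585 rad; initial bearing θ = 2.5901 rad.
sin φ₂ = sin φ₁ cos δ + cos φ₁ sin δ cos θ = (0.7479)(0.5851) + (0.6638)(0.8110)(-0.8517) = -0.0210, so φ₂ = -1.20°.
Δλ = atan2(sin θ sin δ cos φ₁, cos δ − sin φ₁ sin φ₂) = atan2(0.2821, 0.6008) = 25.153°.
λ₂ = -72.195° + 25.153° = -47.04°.

-1.20°, -47.04°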